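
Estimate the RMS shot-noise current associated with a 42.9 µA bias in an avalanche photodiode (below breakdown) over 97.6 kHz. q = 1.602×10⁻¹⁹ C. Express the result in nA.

1.16 nA

I_n = √(2qI·B)
2qI·B = 2 × 1.602×10⁻¹⁹ × 4.29×10⁻⁵ × 9.76×10⁴ = 1.34×10⁻¹⁸ A²
I_n = √(1.34×10⁻¹⁸) = 1.16×10⁻⁹ A = 1.16 nA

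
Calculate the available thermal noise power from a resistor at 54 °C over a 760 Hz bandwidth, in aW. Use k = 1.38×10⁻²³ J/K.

3.43 aW

T = 54 °C + 273.15 = 327.15 K
P_n = kTB = 1.38×10⁻²³ × 327.15 × 7.60×10² = 3.43×10⁻¹⁸ W = 3.43 aW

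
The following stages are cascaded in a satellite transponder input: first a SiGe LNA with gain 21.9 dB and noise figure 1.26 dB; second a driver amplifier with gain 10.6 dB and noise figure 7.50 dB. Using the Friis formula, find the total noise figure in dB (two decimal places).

Convert to linear (a loss of L dB is a gain of −L dB): F_i = 10^(NF_i/10), G_i = 10^(G_i,dB/10)
  Stage 1: F_1 = 10^(1.26/10) = 1.337, G_1 = 10^(21.9/10) = 154.9
  Stage 2: F_2 = 10^(7.50/10) = 5.623, G_2 = 10^(10.6/10) = 11.48
Friis cascade:
  F = 1.337 + (5.623 − 1)/154.9 = 1.366
NF = 10 log₁₀(1.366) = 1.36 dB

1.36 dB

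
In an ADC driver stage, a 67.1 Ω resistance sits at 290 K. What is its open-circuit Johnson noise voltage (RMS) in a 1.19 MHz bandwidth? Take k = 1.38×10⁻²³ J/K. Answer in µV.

V_n = √(4kTRB)
4kTRB = 4 × 1.38×10⁻²³ × 290 × 6.71×10¹ × 1.19×10⁶ = 1.28×10⁻¹² V²
V_n = √(1.28×10⁻¹²) = 1.13×10⁻⁶ V = 1.13 µV

1.13 µV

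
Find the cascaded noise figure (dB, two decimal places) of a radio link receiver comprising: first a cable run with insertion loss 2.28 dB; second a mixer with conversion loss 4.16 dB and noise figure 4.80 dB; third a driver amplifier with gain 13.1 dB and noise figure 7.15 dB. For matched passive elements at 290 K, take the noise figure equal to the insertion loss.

Convert to linear (a loss of L dB is a gain of −L dB): F_i = 10^(NF_i/10), G_i = 10^(G_i,dB/10)
  Stage 1: F_1 = 10^(2.28/10) = 1.690, G_1 = 10^(−2.28/10) = 0.5916
  Stage 2: F_2 = 10^(4.80/10) = 3.020, G_2 = 10^(−4.16/10) = 0.3837
  Stage 3: F_3 = 10^(7.15/10) = 5.188, G_3 = 10^(13.1/10) = 20.42
Friis cascade:
  F = 1.690 + (3.020 − 1)/0.5916 + (5.188 − 1)/0.2270 = 23.56
NF = 10 log₁₀(23.56) = 13.72 dB

13.72 dB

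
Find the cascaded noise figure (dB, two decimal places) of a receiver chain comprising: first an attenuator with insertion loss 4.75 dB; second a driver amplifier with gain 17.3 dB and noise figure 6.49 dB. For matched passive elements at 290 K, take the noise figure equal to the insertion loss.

11.24 dB

Convert to linear (a loss of L dB is a gain of −L dB): F_i = 10^(NF_i/10), G_i = 10^(G_i,dB/10)
  Stage 1: F_1 = 10^(4.75/10) = 2.985, G_1 = 10^(−4.75/10) = 0.3350
  Stage 2: F_2 = 10^(6.49/10) = 4.457, G_2 = 10^(17.3/10) = 53.70
Friis cascade:
  F = 2.985 + (4.457 − 1)/0.3350 = 13.30
NF = 10 log₁₀(13.30) = 11.24 dB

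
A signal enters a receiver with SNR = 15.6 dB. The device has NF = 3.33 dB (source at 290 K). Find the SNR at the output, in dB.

By definition F = SNR_in/SNR_out, so in dB: SNR_out = SNR_in − NF
SNR_out = 15.6 − 3.33 = 12.27 dB

12.27 dB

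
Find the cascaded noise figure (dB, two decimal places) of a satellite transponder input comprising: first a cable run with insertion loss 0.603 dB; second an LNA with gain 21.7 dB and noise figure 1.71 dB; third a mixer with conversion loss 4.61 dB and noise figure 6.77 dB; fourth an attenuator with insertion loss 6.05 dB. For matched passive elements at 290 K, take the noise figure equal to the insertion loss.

2.55 dB

Convert to linear (a loss of L dB is a gain of −L dB): F_i = 10^(NF_i/10), G_i = 10^(G_i,dB/10)
  Stage 1: F_1 = 10^(0.603/10) = 1.149, G_1 = 10^(−0.603/10) = 0.8704
  Stage 2: F_2 = 10^(1.71/10) = 1.483, G_2 = 10^(21.7/10) = 147.9
  Stage 3: F_3 = 10^(6.77/10) = 4.753, G_3 = 10^(−4.61/10) = 0.3459
  Stage 4: F_4 = 10^(6.05/10) = 4.027, G_4 = 10^(−6.05/10) = 0.2483
Friis cascade:
  F = 1.149 + (1.483 − 1)/0.8704 + (4.753 − 1)/128.7 + (4.027 − 1)/44.53 = 1.800
NF = 10 log₁₀(1.800) = 2.55 dB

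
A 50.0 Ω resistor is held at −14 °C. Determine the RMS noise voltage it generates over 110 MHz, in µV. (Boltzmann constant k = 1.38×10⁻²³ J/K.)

T = −14 °C + 273.15 = 259.15 K
V_n = √(4kTRB)
4kTRB = 4 × 1.38×10⁻²³ × 259.15 × 5.00×10¹ × 1.10×10⁸ = 7.87×10⁻¹¹ V²
V_n = √(7.87×10⁻¹¹) = 8.87×10⁻⁶ V = 8.87 µV

8.87 µV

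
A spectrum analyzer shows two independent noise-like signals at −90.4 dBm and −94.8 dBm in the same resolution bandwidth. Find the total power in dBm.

Convert to linear, add, convert back:
P₁ = 9.12×10⁻¹³ W, P₂ = 3.31×10⁻¹³ W
P_tot = 1.24×10⁻¹² W → 10 log₁₀(P_tot / 10⁻³) = −89.1 dBm

−89.1 dBm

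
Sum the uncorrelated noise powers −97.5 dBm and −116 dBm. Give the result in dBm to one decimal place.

Convert to linear, add, convert back:
P₁ = 1.78×10⁻¹³ W, P₂ = 2.51×10⁻¹⁵ W
P_tot = 1.80×10⁻¹³ W → 10 log₁₀(P_tot / 10⁻³) = −97.4 dBm

−97.4 dBm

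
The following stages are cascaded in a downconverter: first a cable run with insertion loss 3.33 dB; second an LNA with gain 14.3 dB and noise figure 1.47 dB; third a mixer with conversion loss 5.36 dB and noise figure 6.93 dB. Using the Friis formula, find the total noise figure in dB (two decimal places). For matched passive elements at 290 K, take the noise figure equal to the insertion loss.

5.23 dB

Convert to linear (a loss of L dB is a gain of −L dB): F_i = 10^(NF_i/10), G_i = 10^(G_i,dB/10)
  Stage 1: F_1 = 10^(3.33/10) = 2.153, G_1 = 10^(−3.33/10) = 0.4645
  Stage 2: F_2 = 10^(1.47/10) = 1.403, G_2 = 10^(14.3/10) = 26.92
  Stage 3: F_3 = 10^(6.93/10) = 4.932, G_3 = 10^(−5.36/10) = 0.2911
Friis cascade:
  F = 2.153 + (1.403 − 1)/0.4645 + (4.932 − 1)/12.50 = 3.334
NF = 10 log₁₀(3.334) = 5.23 dB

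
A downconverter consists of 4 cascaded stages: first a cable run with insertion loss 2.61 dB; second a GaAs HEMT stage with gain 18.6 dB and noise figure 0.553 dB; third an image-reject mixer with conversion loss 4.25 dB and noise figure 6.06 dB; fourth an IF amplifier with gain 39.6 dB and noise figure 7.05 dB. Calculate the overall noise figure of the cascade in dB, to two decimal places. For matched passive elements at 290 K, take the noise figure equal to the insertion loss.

3.84 dB

Convert to linear (a loss of L dB is a gain of −L dB): F_i = 10^(NF_i/10), G_i = 10^(G_i,dB/10)
  Stage 1: F_1 = 10^(2.61/10) = 1.824, G_1 = 10^(−2.61/10) = 0.5483
  Stage 2: F_2 = 10^(0.553/10) = 1.136, G_2 = 10^(18.6/10) = 72.44
  Stage 3: F_3 = 10^(6.06/10) = 4.036, G_3 = 10^(−4.25/10) = 0.3758
  Stage 4: F_4 = 10^(7.05/10) = 5.070, G_4 = 10^(39.6/10) = 9120
Friis cascade:
  F = 1.824 + (1.136 − 1)/0.5483 + (4.036 − 1)/39.72 + (5.070 − 1)/14.93 = 2.421
NF = 10 log₁₀(2.421) = 3.84 dB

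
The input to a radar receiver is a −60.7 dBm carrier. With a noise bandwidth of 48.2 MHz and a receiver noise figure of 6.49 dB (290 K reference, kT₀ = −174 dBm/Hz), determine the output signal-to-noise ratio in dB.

30.0 dB

Noise floor: N = −174 + 10 log₁₀(B) + NF
10 log₁₀(4.82×10⁷) = 76.83 dB
N = −174 + 76.83 + 6.49 = −90.68 dBm
SNR = P_sig − N = −60.7 − (−90.68) = 29.98 dB → 30.0 dB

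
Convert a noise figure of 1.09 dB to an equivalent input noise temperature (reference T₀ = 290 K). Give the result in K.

82.7 K

F = 10^(1.09/10) = 1.28529
T_e = (F − 1)·T₀ = (1.28529 − 1) × 290 = 82.7 K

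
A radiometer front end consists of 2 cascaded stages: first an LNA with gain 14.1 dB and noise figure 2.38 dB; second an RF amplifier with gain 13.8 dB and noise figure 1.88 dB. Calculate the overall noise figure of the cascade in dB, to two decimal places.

Convert to linear (a loss of L dB is a gain of −L dB): F_i = 10^(NF_i/10), G_i = 10^(G_i,dB/10)
  Stage 1: F_1 = 10^(2.38/10) = 1.730, G_1 = 10^(14.1/10) = 25.70
  Stage 2: F_2 = 10^(1.88/10) = 1.542, G_2 = 10^(13.8/10) = 23.99
Friis cascade:
  F = 1.730 + (1.542 − 1)/25.70 = 1.751
NF = 10 log₁₀(1.751) = 2.43 dB

2.43 dB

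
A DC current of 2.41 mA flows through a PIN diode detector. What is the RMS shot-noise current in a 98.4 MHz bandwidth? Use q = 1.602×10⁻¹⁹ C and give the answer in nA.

I_n = √(2qI·B)
2qI·B = 2 × 1.602×10⁻¹⁹ × 2.41×10⁻³ × 9.84×10⁷ = 7.60×10⁻¹⁴ A²
I_n = √(7.60×10⁻¹⁴) = 2.76×10⁻⁷ A = 276 nA

276 nA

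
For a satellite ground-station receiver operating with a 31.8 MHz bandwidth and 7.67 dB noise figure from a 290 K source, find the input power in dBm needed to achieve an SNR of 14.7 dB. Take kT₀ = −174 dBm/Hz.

Sensitivity = −174 + 10 log₁₀(B) + NF + SNR_min
= −174 + 75.02 + 7.67 + 14.7
= −76.61 dBm → −76.6 dBm

−76.6 dBm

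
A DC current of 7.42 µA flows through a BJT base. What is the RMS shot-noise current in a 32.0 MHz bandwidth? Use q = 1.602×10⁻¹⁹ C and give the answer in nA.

I_n = √(2qI·B)
2qI·B = 2 × 1.602×10⁻¹⁹ × 7.42×10⁻⁶ × 3.20×10⁷ = 7.61×10⁻¹⁷ A²
I_n = √(7.61×10⁻¹⁷) = 8.72×10⁻⁹ A = 8.72 nA

8.72 nA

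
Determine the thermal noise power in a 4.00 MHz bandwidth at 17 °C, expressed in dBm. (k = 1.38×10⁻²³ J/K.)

−108.0 dBm

T = 17 °C + 273.15 = 290.15 K
P_n = kTB = 1.38×10⁻²³ × 290.15 × 4.00×10⁶ = 1.60×10⁻¹⁴ W
In dBm: 10 log₁₀(1.60×10⁻¹⁴ / 10⁻³) = −108.0 dBm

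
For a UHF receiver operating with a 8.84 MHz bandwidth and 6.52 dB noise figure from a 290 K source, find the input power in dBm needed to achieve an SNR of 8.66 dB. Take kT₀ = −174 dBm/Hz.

Sensitivity = −174 + 10 log₁₀(B) + NF + SNR_min
= −174 + 69.46 + 6.52 + 8.66
= −89.36 dBm → −89.4 dBm

−89.4 dBm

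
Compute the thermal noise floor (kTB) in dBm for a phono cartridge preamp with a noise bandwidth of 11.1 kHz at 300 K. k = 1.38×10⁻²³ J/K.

−133.4 dBm

P_n = kTB = 1.38×10⁻²³ × 300 × 1.11×10⁴ = 4.60×10⁻¹⁷ W
In dBm: 10 log₁₀(4.60×10⁻¹⁷ / 10⁻³) = −133.4 dBm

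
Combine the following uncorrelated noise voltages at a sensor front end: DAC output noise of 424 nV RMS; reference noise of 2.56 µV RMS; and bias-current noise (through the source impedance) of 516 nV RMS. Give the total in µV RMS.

Uncorrelated sources add in power (mean-square): V_tot = √(ΣV_i²)
V_tot = √[(4.24×10⁻⁷)² + (2.56×10⁻⁶)² + (5.16×10⁻⁷)²] = 2.65×10⁻⁶ V = 2.65 µV

2.65 µV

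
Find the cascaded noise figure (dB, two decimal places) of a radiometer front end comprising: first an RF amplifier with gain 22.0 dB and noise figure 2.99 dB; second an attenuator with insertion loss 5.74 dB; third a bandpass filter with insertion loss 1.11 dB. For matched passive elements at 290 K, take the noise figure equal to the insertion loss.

3.04 dB

Convert to linear (a loss of L dB is a gain of −L dB): F_i = 10^(NF_i/10), G_i = 10^(G_i,dB/10)
  Stage 1: F_1 = 10^(2.99/10) = 1.991, G_1 = 10^(22.0/10) = 158.5
  Stage 2: F_2 = 10^(5.74/10) = 3.750, G_2 = 10^(−5.74/10) = 0.2667
  Stage 3: F_3 = 10^(1.11/10) = 1.291, G_3 = 10^(−1.11/10) = 0.7745
Friis cascade:
  F = 1.991 + (3.750 − 1)/158.5 + (1.291 − 1)/42.27 = 2.015
NF = 10 log₁₀(2.015) = 3.04 dB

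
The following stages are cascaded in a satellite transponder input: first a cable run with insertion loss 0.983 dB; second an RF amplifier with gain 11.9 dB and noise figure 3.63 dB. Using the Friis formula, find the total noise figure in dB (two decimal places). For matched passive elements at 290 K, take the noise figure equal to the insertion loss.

4.61 dB

Convert to linear (a loss of L dB is a gain of −L dB): F_i = 10^(NF_i/10), G_i = 10^(G_i,dB/10)
  Stage 1: F_1 = 10^(0.983/10) = 1.254, G_1 = 10^(−0.983/10) = 0.7974
  Stage 2: F_2 = 10^(3.63/10) = 2.307, G_2 = 10^(11.9/10) = 15.49
Friis cascade:
  F = 1.254 + (2.307 − 1)/0.7974 = 2.893
NF = 10 log₁₀(2.893) = 4.61 dB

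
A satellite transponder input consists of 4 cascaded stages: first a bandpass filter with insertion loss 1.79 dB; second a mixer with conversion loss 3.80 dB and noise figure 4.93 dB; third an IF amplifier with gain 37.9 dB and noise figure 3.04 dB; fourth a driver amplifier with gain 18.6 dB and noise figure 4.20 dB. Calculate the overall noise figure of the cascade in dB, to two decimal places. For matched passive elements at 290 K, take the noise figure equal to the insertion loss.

9.23 dB

Convert to linear (a loss of L dB is a gain of −L dB): F_i = 10^(NF_i/10), G_i = 10^(G_i,dB/10)
  Stage 1: F_1 = 10^(1.79/10) = 1.510, G_1 = 10^(−1.79/10) = 0.6622
  Stage 2: F_2 = 10^(4.93/10) = 3.112, G_2 = 10^(−3.80/10) = 0.4169
  Stage 3: F_3 = 10^(3.04/10) = 2.014, G_3 = 10^(37.9/10) = 6166
  Stage 4: F_4 = 10^(4.20/10) = 2.630, G_4 = 10^(18.6/10) = 72.44
Friis cascade:
  F = 1.510 + (3.112 − 1)/0.6622 + (2.014 − 1)/0.2761 + (2.630 − 1)/1702 = 8.372
NF = 10 log₁₀(8.372) = 9.23 dB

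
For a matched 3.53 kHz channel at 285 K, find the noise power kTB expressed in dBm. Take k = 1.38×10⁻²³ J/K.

P_n = kTB = 1.38×10⁻²³ × 285 × 3.53×10³ = 1.39×10⁻¹⁷ W
In dBm: 10 log₁₀(1.39×10⁻¹⁷ / 10⁻³) = −138.6 dBm

−138.6 dBm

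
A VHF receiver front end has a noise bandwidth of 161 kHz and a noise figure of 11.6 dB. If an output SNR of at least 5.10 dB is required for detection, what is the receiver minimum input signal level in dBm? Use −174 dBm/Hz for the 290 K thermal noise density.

−105.2 dBm

Sensitivity = −174 + 10 log₁₀(B) + NF + SNR_min
= −174 + 52.07 + 11.6 + 5.10
= −105.23 dBm → −105.2 dBm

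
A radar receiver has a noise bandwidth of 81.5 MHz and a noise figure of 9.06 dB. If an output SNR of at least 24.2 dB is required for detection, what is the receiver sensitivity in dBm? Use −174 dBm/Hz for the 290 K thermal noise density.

Sensitivity = −174 + 10 log₁₀(B) + NF + SNR_min
= −174 + 79.11 + 9.06 + 24.2
= −61.63 dBm → −61.6 dBm

−61.6 dBm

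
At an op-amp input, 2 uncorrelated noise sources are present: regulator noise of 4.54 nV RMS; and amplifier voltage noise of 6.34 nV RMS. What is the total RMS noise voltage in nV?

Uncorrelated sources add in power (mean-square): V_tot = √(ΣV_i²)
V_tot = √[(4.54×10⁻⁹)² + (6.34×10⁻⁹)²] = 7.80×10⁻⁹ V = 7.80 nV

7.80 nV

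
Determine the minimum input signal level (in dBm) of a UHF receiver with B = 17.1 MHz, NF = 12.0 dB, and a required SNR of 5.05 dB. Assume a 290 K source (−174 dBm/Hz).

−84.6 dBm

Sensitivity = −174 + 10 log₁₀(B) + NF + SNR_min
= −174 + 72.33 + 12.0 + 5.05
= −84.62 dBm → −84.6 dBm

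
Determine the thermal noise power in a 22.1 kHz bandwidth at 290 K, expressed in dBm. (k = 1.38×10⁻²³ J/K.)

−130.5 dBm

P_n = kTB = 1.38×10⁻²³ × 290 × 2.21×10⁴ = 8.84×10⁻¹⁷ W
In dBm: 10 log₁₀(8.84×10⁻¹⁷ / 10⁻³) = −130.5 dBm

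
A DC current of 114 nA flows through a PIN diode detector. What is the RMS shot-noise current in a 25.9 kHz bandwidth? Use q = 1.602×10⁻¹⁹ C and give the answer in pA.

30.8 pA

I_n = √(2qI·B)
2qI·B = 2 × 1.602×10⁻¹⁹ × 1.14×10⁻⁷ × 2.59×10⁴ = 9.46×10⁻²² A²
I_n = √(9.46×10⁻²²) = 3.08×10⁻¹¹ A = 30.8 pA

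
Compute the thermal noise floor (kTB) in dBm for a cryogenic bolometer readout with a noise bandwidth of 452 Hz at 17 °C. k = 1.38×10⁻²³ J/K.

T = 17 °C + 273.15 = 290.15 K
P_n = kTB = 1.38×10⁻²³ × 290.15 × 4.52×10² = 1.81×10⁻¹⁸ W
In dBm: 10 log₁₀(1.81×10⁻¹⁸ / 10⁻³) = −147.4 dBm

−147.4 dBm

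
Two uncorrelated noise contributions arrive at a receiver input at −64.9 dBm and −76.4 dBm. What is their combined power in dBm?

Convert to linear, add, convert back:
P₁ = 3.24×10⁻¹⁰ W, P₂ = 2.29×10⁻¹¹ W
P_tot = 3.47×10⁻¹⁰ W → 10 log₁₀(P_tot / 10⁻³) = −64.6 dBm

−64.6 dBm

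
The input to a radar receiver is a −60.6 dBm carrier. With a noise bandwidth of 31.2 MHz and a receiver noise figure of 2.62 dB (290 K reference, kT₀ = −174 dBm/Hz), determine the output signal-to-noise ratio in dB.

Noise floor: N = −174 + 10 log₁₀(B) + NF
10 log₁₀(3.12×10⁷) = 74.94 dB
N = −174 + 74.94 + 2.62 = −96.44 dBm
SNR = P_sig − N = −60.6 − (−96.44) = 35.84 dB → 35.8 dB

35.8 dB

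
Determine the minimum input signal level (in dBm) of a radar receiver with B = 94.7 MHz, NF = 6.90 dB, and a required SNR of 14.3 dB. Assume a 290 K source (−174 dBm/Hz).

Sensitivity = −174 + 10 log₁₀(B) + NF + SNR_min
= −174 + 79.76 + 6.90 + 14.3
= −73.04 dBm → −73.0 dBm

−73.0 dBm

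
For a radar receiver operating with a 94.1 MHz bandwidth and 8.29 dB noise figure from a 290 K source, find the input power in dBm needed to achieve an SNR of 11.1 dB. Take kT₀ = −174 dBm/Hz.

−74.9 dBm

Sensitivity = −174 + 10 log₁₀(B) + NF + SNR_min
= −174 + 79.74 + 8.29 + 11.1
= −74.87 dBm → −74.9 dBm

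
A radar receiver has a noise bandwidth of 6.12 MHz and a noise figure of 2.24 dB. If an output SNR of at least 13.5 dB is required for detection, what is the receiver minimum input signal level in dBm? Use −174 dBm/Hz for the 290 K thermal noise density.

−90.4 dBm

Sensitivity = −174 + 10 log₁₀(B) + NF + SNR_min
= −174 + 67.87 + 2.24 + 13.5
= −90.39 dBm → −90.4 dBm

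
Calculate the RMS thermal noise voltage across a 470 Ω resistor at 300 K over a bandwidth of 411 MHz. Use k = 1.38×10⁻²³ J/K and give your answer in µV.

56.6 µV

V_n = √(4kTRB)
4kTRB = 4 × 1.38×10⁻²³ × 300 × 4.70×10² × 4.11×10⁸ = 3.20×10⁻⁹ V²
V_n = √(3.20×10⁻⁹) = 5.66×10⁻⁵ V = 56.6 µV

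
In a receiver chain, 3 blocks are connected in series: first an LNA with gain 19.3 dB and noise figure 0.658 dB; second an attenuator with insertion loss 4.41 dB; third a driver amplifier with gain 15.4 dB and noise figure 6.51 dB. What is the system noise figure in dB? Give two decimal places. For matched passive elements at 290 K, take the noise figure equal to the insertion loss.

1.13 dB

Convert to linear (a loss of L dB is a gain of −L dB): F_i = 10^(NF_i/10), G_i = 10^(G_i,dB/10)
  Stage 1: F_1 = 10^(0.658/10) = 1.164, G_1 = 10^(19.3/10) = 85.11
  Stage 2: F_2 = 10^(4.41/10) = 2.761, G_2 = 10^(−4.41/10) = 0.3622
  Stage 3: F_3 = 10^(6.51/10) = 4.477, G_3 = 10^(15.4/10) = 34.67
Friis cascade:
  F = 1.164 + (2.761 − 1)/85.11 + (4.477 − 1)/30.83 = 1.297
NF = 10 log₁₀(1.297) = 1.13 dB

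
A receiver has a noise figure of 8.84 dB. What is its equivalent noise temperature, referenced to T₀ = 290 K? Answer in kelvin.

1930 K

F = 10^(8.84/10) = 7.65597
T_e = (F − 1)·T₀ = (7.65597 − 1) × 290 = 1930 K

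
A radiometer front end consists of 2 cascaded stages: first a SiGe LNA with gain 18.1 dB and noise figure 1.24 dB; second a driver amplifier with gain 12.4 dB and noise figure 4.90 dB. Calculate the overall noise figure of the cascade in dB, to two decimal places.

Convert to linear (a loss of L dB is a gain of −L dB): F_i = 10^(NF_i/10), G_i = 10^(G_i,dB/10)
  Stage 1: F_1 = 10^(1.24/10) = 1.330, G_1 = 10^(18.1/10) = 64.57
  Stage 2: F_2 = 10^(4.90/10) = 3.090, G_2 = 10^(12.4/10) = 17.38
Friis cascade:
  F = 1.330 + (3.090 − 1)/64.57 = 1.363
NF = 10 log₁₀(1.363) = 1.34 dB

1.34 dB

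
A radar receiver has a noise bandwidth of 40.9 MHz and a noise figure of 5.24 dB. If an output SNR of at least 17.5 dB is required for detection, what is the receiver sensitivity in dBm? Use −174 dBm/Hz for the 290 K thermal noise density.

−75.1 dBm

Sensitivity = −174 + 10 log₁₀(B) + NF + SNR_min
= −174 + 76.12 + 5.24 + 17.5
= −75.14 dBm → −75.1 dBm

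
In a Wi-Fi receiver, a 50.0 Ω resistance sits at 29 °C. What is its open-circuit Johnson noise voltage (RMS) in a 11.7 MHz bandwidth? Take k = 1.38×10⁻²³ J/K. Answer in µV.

T = 29 °C + 273.15 = 302.15 K
V_n = √(4kTRB)
4kTRB = 4 × 1.38×10⁻²³ × 302.15 × 5.00×10¹ × 1.17×10⁷ = 9.76×10⁻¹² V²
V_n = √(9.76×10⁻¹²) = 3.12×10⁻⁶ V = 3.12 µV

3.12 µV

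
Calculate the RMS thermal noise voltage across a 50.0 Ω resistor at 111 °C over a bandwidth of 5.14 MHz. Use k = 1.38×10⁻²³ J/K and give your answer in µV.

2.33 µV

T = 111 °C + 273.15 = 384.15 K
V_n = √(4kTRB)
4kTRB = 4 × 1.38×10⁻²³ × 384.15 × 5.00×10¹ × 5.14×10⁶ = 5.45×10⁻¹² V²
V_n = √(5.45×10⁻¹²) = 2.33×10⁻⁶ V = 2.33 µV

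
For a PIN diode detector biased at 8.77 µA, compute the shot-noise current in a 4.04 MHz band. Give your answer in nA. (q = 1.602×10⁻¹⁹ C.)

3.37 nA

I_n = √(2qI·B)
2qI·B = 2 × 1.602×10⁻¹⁹ × 8.77×10⁻⁶ × 4.04×10⁶ = 1.14×10⁻¹⁷ A²
I_n = √(1.14×10⁻¹⁷) = 3.37×10⁻⁹ A = 3.37 nA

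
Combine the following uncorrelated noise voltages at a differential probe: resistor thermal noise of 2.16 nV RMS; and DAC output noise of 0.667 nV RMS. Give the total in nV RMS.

2.26 nV

Uncorrelated sources add in power (mean-square): V_tot = √(ΣV_i²)
V_tot = √[(2.16×10⁻⁹)² + (6.67×10⁻¹⁰)²] = 2.26×10⁻⁹ V = 2.26 nV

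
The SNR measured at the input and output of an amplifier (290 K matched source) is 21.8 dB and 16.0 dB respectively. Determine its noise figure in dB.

NF (dB) = SNR_in(dB) − SNR_out(dB) when the source is at T₀
NF = 21.8 − 16.0 = 5.8 dB

5.8 dB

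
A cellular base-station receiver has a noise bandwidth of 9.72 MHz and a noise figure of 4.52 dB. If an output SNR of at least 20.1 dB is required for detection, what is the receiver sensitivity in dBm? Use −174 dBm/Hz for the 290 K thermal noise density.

Sensitivity = −174 + 10 log₁₀(B) + NF + SNR_min
= −174 + 69.88 + 4.52 + 20.1
= −79.50 dBm → −79.5 dBm

−79.5 dBm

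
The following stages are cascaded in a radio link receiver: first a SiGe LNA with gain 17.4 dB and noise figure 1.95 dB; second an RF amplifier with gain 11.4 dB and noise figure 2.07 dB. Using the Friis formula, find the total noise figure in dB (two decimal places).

1.98 dB

Convert to linear (a loss of L dB is a gain of −L dB): F_i = 10^(NF_i/10), G_i = 10^(G_i,dB/10)
  Stage 1: F_1 = 10^(1.95/10) = 1.567, G_1 = 10^(17.4/10) = 54.95
  Stage 2: F_2 = 10^(2.07/10) = 1.611, G_2 = 10^(11.4/10) = 13.80
Friis cascade:
  F = 1.567 + (1.611 − 1)/54.95 = 1.578
NF = 10 log₁₀(1.578) = 1.98 dB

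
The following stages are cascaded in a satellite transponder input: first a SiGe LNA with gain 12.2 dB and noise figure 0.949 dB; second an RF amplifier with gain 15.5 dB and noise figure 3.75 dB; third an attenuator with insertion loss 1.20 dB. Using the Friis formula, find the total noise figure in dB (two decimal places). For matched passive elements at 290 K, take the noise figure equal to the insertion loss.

Convert to linear (a loss of L dB is a gain of −L dB): F_i = 10^(NF_i/10), G_i = 10^(G_i,dB/10)
  Stage 1: F_1 = 10^(0.949/10) = 1.244, G_1 = 10^(12.2/10) = 16.60
  Stage 2: F_2 = 10^(3.75/10) = 2.371, G_2 = 10^(15.5/10) = 35.48
  Stage 3: F_3 = 10^(1.20/10) = 1.318, G_3 = 10^(−1.20/10) = 0.7586
Friis cascade:
  F = 1.244 + (2.371 − 1)/16.60 + (1.318 − 1)/588.8 = 1.327
NF = 10 log₁₀(1.327) = 1.23 dB

1.23 dB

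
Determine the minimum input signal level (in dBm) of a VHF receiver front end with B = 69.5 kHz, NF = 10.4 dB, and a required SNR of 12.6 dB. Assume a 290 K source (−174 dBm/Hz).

Sensitivity = −174 + 10 log₁₀(B) + NF + SNR_min
= −174 + 48.42 + 10.4 + 12.6
= −102.58 dBm → −102.6 dBm

−102.6 dBm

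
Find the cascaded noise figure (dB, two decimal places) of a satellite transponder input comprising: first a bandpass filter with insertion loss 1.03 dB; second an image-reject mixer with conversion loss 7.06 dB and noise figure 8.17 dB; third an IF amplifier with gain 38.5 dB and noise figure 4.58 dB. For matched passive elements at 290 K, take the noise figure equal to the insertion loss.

13.09 dB

Convert to linear (a loss of L dB is a gain of −L dB): F_i = 10^(NF_i/10), G_i = 10^(G_i,dB/10)
  Stage 1: F_1 = 10^(1.03/10) = 1.268, G_1 = 10^(−1.03/10) = 0.7889
  Stage 2: F_2 = 10^(8.17/10) = 6.561, G_2 = 10^(−7.06/10) = 0.1968
  Stage 3: F_3 = 10^(4.58/10) = 2.871, G_3 = 10^(38.5/10) = 7079
Friis cascade:
  F = 1.268 + (6.561 − 1)/0.7889 + (2.871 − 1)/0.1552 = 20.37
NF = 10 log₁₀(20.37) = 13.09 dB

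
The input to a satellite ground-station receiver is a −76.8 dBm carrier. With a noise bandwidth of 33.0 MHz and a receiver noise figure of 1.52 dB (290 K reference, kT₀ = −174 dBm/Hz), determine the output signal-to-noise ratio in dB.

Noise floor: N = −174 + 10 log₁₀(B) + NF
10 log₁₀(3.30×10⁷) = 75.19 dB
N = −174 + 75.19 + 1.52 = −97.29 dBm
SNR = P_sig − N = −76.8 − (−97.29) = 20.49 dB → 20.5 dB

20.5 dB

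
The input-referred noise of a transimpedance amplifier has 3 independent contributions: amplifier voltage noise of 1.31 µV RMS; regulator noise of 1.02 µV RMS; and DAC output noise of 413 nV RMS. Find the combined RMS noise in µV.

Uncorrelated sources add in power (mean-square): V_tot = √(ΣV_i²)
V_tot = √[(1.31×10⁻⁶)² + (1.02×10⁻⁶)² + (4.13×10⁻⁷)²] = 1.71×10⁻⁶ V = 1.71 µV

1.71 µV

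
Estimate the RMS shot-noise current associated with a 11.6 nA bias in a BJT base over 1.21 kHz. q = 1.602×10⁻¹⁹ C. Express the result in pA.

I_n = √(2qI·B)
2qI·B = 2 × 1.602×10⁻¹⁹ × 1.16×10⁻⁸ × 1.21×10³ = 4.50×10⁻²⁴ A²
I_n = √(4.50×10⁻²⁴) = 2.12×10⁻¹² A = 2.12 pA

2.12 pA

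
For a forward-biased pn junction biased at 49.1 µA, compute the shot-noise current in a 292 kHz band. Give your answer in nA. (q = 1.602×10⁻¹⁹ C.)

2.14 nA

I_n = √(2qI·B)
2qI·B = 2 × 1.602×10⁻¹⁹ × 4.91×10⁻⁵ × 2.92×10⁵ = 4.59×10⁻¹⁸ A²
I_n = √(4.59×10⁻¹⁸) = 2.14×10⁻⁹ A = 2.14 nA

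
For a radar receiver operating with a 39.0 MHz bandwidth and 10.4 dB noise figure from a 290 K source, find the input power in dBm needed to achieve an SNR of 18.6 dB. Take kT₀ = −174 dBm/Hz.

−69.1 dBm

Sensitivity = −174 + 10 log₁₀(B) + NF + SNR_min
= −174 + 75.91 + 10.4 + 18.6
= −69.09 dBm → −69.1 dBm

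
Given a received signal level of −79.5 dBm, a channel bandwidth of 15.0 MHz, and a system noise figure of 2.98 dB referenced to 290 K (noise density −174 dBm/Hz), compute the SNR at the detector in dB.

Noise floor: N = −174 + 10 log₁₀(B) + NF
10 log₁₀(1.50×10⁷) = 71.76 dB
N = −174 + 71.76 + 2.98 = −99.26 dBm
SNR = P_sig − N = −79.5 − (−99.26) = 19.76 dB → 19.8 dB

19.8 dB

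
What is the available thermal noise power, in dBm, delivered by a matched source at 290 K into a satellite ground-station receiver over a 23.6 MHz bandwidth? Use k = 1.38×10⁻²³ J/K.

−100.2 dBm

P_n = kTB = 1.38×10⁻²³ × 290 × 2.36×10⁷ = 9.44×10⁻¹⁴ W
In dBm: 10 log₁₀(9.44×10⁻¹⁴ / 10⁻³) = −100.2 dBm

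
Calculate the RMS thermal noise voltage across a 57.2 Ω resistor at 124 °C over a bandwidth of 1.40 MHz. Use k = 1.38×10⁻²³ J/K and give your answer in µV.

1.32 µV

T = 124 °C + 273.15 = 397.15 K
V_n = √(4kTRB)
4kTRB = 4 × 1.38×10⁻²³ × 397.15 × 5.72×10¹ × 1.40×10⁶ = 1.76×10⁻¹² V²
V_n = √(1.76×10⁻¹²) = 1.32×10⁻⁶ V = 1.32 µV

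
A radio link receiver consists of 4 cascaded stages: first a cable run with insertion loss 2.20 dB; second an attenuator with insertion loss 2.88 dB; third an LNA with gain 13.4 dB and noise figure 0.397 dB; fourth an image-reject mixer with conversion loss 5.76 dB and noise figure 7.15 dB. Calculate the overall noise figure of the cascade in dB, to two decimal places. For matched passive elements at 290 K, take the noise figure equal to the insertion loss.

Convert to linear (a loss of L dB is a gain of −L dB): F_i = 10^(NF_i/10), G_i = 10^(G_i,dB/10)
  Stage 1: F_1 = 10^(2.20/10) = 1.660, G_1 = 10^(−2.20/10) = 0.6026
  Stage 2: F_2 = 10^(2.88/10) = 1.941, G_2 = 10^(−2.88/10) = 0.5152
  Stage 3: F_3 = 10^(0.397/10) = 1.096, G_3 = 10^(13.4/10) = 21.88
  Stage 4: F_4 = 10^(7.15/10) = 5.188, G_4 = 10^(−5.76/10) = 0.2655
Friis cascade:
  F = 1.660 + (1.941 − 1)/0.6026 + (1.096 − 1)/0.3105 + (5.188 − 1)/6.792 = 4.146
NF = 10 log₁₀(4.146) = 6.18 dB

6.18 dB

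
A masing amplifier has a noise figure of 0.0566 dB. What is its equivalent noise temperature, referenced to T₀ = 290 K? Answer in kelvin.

F = 10^(0.0566/10) = 1.01312
T_e = (F − 1)·T₀ = (1.01312 − 1) × 290 = 3.80 K

3.80 K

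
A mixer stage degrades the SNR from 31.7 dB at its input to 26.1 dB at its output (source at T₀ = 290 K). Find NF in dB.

5.6 dB

NF (dB) = SNR_in(dB) − SNR_out(dB) when the source is at T₀
NF = 31.7 − 26.1 = 5.6 dB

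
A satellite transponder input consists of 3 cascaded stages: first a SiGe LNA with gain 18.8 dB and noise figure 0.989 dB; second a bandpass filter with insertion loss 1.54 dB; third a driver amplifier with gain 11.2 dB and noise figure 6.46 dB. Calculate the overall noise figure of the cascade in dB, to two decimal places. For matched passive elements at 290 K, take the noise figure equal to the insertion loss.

1.22 dB

Convert to linear (a loss of L dB is a gain of −L dB): F_i = 10^(NF_i/10), G_i = 10^(G_i,dB/10)
  Stage 1: F_1 = 10^(0.989/10) = 1.256, G_1 = 10^(18.8/10) = 75.86
  Stage 2: F_2 = 10^(1.54/10) = 1.426, G_2 = 10^(−1.54/10) = 0.7015
  Stage 3: F_3 = 10^(6.46/10) = 4.426, G_3 = 10^(11.2/10) = 13.18
Friis cascade:
  F = 1.256 + (1.426 − 1)/75.86 + (4.426 − 1)/53.21 = 1.326
NF = 10 log₁₀(1.326) = 1.22 dB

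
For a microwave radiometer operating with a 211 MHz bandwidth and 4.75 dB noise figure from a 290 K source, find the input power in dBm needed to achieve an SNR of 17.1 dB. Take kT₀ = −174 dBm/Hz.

Sensitivity = −174 + 10 log₁₀(B) + NF + SNR_min
= −174 + 83.24 + 4.75 + 17.1
= −68.91 dBm → −68.9 dBm

−68.9 dBm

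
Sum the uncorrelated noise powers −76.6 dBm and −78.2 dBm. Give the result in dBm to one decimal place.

Convert to linear, add, convert back:
P₁ = 2.19×10⁻¹¹ W, P₂ = 1.51×10⁻¹¹ W
P_tot = 3.70×10⁻¹¹ W → 10 log₁₀(P_tot / 10⁻³) = −74.3 dBm

−74.3 dBm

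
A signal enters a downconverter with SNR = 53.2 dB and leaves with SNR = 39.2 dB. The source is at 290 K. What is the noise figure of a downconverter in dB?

NF (dB) = SNR_in(dB) − SNR_out(dB) when the source is at T₀
NF = 53.2 − 39.2 = 14.0 dB

14.0 dB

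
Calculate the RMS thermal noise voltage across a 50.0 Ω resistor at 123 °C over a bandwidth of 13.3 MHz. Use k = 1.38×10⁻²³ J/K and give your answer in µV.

T = 123 °C + 273.15 = 396.15 K
V_n = √(4kTRB)
4kTRB = 4 × 1.38×10⁻²³ × 396.15 × 5.00×10¹ × 1.33×10⁷ = 1.45×10⁻¹¹ V²
V_n = √(1.45×10⁻¹¹) = 3.81×10⁻⁶ V = 3.81 µV

3.81 µV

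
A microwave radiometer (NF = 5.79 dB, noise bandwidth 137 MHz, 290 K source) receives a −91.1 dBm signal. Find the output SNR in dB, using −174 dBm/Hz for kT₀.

−4.3 dB

Noise floor: N = −174 + 10 log₁₀(B) + NF
10 log₁₀(1.37×10⁸) = 81.37 dB
N = −174 + 81.37 + 5.79 = −86.84 dBm
SNR = P_sig − N = −91.1 − (−86.84) = −4.26 dB → −4.3 dB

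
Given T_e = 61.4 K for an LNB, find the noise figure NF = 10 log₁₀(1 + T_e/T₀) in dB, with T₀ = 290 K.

F = 1 + T_e/T₀ = 1 + 61.4/290 = 1.21172
NF = 10 log₁₀(1.21172) = 0.834 dB

0.834 dB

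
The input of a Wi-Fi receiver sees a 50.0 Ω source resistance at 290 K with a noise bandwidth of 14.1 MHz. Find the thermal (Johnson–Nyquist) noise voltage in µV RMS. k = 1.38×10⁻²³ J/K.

3.36 µV

V_n = √(4kTRB)
4kTRB = 4 × 1.38×10⁻²³ × 290 × 5.00×10¹ × 1.41×10⁷ = 1.13×10⁻¹¹ V²
V_n = √(1.13×10⁻¹¹) = 3.36×10⁻⁶ V = 3.36 µV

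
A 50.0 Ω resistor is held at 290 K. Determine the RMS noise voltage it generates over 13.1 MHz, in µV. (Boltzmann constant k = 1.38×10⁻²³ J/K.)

3.24 µV

V_n = √(4kTRB)
4kTRB = 4 × 1.38×10⁻²³ × 290 × 5.00×10¹ × 1.31×10⁷ = 1.05×10⁻¹¹ V²
V_n = √(1.05×10⁻¹¹) = 3.24×10⁻⁶ V = 3.24 µV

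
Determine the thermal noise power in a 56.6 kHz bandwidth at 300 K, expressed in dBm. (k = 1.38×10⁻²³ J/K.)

P_n = kTB = 1.38×10⁻²³ × 300 × 5.66×10⁴ = 2.34×10⁻¹⁶ W
In dBm: 10 log₁₀(2.34×10⁻¹⁶ / 10⁻³) = −126.3 dBm

−126.3 dBm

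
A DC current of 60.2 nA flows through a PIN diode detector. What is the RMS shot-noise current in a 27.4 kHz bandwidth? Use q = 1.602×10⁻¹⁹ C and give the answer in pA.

I_n = √(2qI·B)
2qI·B = 2 × 1.602×10⁻¹⁹ × 6.02×10⁻⁸ × 2.74×10⁴ = 5.28×10⁻²² A²
I_n = √(5.28×10⁻²²) = 2.30×10⁻¹¹ A = 23.0 pA

23.0 pA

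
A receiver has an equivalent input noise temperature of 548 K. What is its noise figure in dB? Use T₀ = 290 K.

4.61 dB

F = 1 + T_e/T₀ = 1 + 548/290 = 2.88966
NF = 10 log₁₀(2.88966) = 4.61 dB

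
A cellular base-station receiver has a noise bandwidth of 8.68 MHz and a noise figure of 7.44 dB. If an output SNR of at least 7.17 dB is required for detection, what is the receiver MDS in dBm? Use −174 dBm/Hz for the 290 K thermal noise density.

−90.0 dBm

Sensitivity = −174 + 10 log₁₀(B) + NF + SNR_min
= −174 + 69.39 + 7.44 + 7.17
= −90.00 dBm → −90.0 dBm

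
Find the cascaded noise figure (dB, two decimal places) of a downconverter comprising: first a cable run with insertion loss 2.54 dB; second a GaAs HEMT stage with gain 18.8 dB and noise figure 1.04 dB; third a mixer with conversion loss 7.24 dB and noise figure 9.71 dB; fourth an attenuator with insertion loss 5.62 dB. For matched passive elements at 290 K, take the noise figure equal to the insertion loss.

4.49 dB

Convert to linear (a loss of L dB is a gain of −L dB): F_i = 10^(NF_i/10), G_i = 10^(G_i,dB/10)
  Stage 1: F_1 = 10^(2.54/10) = 1.795, G_1 = 10^(−2.54/10) = 0.5572
  Stage 2: F_2 = 10^(1.04/10) = 1.271, G_2 = 10^(18.8/10) = 75.86
  Stage 3: F_3 = 10^(9.71/10) = 9.354, G_3 = 10^(−7.24/10) = 0.1888
  Stage 4: F_4 = 10^(5.62/10) = 3.648, G_4 = 10^(−5.62/10) = 0.2742
Friis cascade:
  F = 1.795 + (1.271 − 1)/0.5572 + (9.354 − 1)/42.27 + (3.648 − 1)/7.980 = 2.810
NF = 10 log₁₀(2.810) = 4.49 dB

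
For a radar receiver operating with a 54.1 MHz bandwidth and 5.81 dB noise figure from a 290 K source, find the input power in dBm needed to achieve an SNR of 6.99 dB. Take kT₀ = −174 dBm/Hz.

−83.9 dBm

Sensitivity = −174 + 10 log₁₀(B) + NF + SNR_min
= −174 + 77.33 + 5.81 + 6.99
= −83.87 dBm → −83.9 dBm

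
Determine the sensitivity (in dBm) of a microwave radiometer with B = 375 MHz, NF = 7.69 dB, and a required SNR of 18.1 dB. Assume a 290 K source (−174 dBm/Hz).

−62.5 dBm

Sensitivity = −174 + 10 log₁₀(B) + NF + SNR_min
= −174 + 85.74 + 7.69 + 18.1
= −62.47 dBm → −62.5 dBm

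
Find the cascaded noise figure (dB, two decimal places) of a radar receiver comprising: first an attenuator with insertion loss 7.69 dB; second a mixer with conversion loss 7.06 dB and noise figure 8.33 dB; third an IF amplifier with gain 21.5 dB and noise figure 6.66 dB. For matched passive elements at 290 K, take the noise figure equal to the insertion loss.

21.72 dB

Convert to linear (a loss of L dB is a gain of −L dB): F_i = 10^(NF_i/10), G_i = 10^(G_i,dB/10)
  Stage 1: F_1 = 10^(7.69/10) = 5.875, G_1 = 10^(−7.69/10) = 0.1702
  Stage 2: F_2 = 10^(8.33/10) = 6.808, G_2 = 10^(−7.06/10) = 0.1968
  Stage 3: F_3 = 10^(6.66/10) = 4.634, G_3 = 10^(21.5/10) = 141.3
Friis cascade:
  F = 5.875 + (6.808 − 1)/0.1702 + (4.634 − 1)/0.03350 = 148.5
NF = 10 log₁₀(148.5) = 21.72 dB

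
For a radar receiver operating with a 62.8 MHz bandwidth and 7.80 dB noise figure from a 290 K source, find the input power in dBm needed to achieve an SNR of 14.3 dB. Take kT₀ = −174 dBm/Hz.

Sensitivity = −174 + 10 log₁₀(B) + NF + SNR_min
= −174 + 77.98 + 7.80 + 14.3
= −73.92 dBm → −73.9 dBm

−73.9 dBm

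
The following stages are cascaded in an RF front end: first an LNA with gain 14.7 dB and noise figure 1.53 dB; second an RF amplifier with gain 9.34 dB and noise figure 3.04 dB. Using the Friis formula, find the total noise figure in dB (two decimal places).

Convert to linear (a loss of L dB is a gain of −L dB): F_i = 10^(NF_i/10), G_i = 10^(G_i,dB/10)
  Stage 1: F_1 = 10^(1.53/10) = 1.422, G_1 = 10^(14.7/10) = 29.51
  Stage 2: F_2 = 10^(3.04/10) = 2.014, G_2 = 10^(9.34/10) = 8.590
Friis cascade:
  F = 1.422 + (2.014 − 1)/29.51 = 1.457
NF = 10 log₁₀(1.457) = 1.63 dB

1.63 dB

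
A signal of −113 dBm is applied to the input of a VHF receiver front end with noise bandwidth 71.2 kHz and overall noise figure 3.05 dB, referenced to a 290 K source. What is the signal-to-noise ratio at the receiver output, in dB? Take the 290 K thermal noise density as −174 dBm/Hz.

9.4 dB

Noise floor: N = −174 + 10 log₁₀(B) + NF
10 log₁₀(7.12×10⁴) = 48.52 dB
N = −174 + 48.52 + 3.05 = −122.43 dBm
SNR = P_sig − N = −113 − (−122.43) = 9.43 dB → 9.4 dB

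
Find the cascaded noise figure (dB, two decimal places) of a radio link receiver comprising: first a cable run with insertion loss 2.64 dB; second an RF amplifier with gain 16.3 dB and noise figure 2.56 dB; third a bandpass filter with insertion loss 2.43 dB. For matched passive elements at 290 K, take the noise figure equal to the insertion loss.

5.24 dB

Convert to linear (a loss of L dB is a gain of −L dB): F_i = 10^(NF_i/10), G_i = 10^(G_i,dB/10)
  Stage 1: F_1 = 10^(2.64/10) = 1.837, G_1 = 10^(−2.64/10) = 0.5445
  Stage 2: F_2 = 10^(2.56/10) = 1.803, G_2 = 10^(16.3/10) = 42.66
  Stage 3: F_3 = 10^(2.43/10) = 1.750, G_3 = 10^(−2.43/10) = 0.5715
Friis cascade:
  F = 1.837 + (1.803 − 1)/0.5445 + (1.750 − 1)/23.23 = 3.344
NF = 10 log₁₀(3.344) = 5.24 dB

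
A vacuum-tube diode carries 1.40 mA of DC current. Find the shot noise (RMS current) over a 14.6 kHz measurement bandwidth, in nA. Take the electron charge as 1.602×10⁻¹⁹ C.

2.56 nA

I_n = √(2qI·B)
2qI·B = 2 × 1.602×10⁻¹⁹ × 1.40×10⁻³ × 1.46×10⁴ = 6.55×10⁻¹⁸ A²
I_n = √(6.55×10⁻¹⁸) = 2.56×10⁻⁹ A = 2.56 nA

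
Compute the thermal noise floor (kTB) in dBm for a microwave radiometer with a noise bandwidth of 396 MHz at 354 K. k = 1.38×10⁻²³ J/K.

−87.1 dBm

P_n = kTB = 1.38×10⁻²³ × 354 × 3.96×10⁸ = 1.93×10⁻¹² W
In dBm: 10 log₁₀(1.93×10⁻¹² / 10⁻³) = −87.1 dBm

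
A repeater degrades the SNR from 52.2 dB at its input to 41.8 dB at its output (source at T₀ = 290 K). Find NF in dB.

10.4 dB

NF (dB) = SNR_in(dB) − SNR_out(dB) when the source is at T₀
NF = 52.2 − 41.8 = 10.4 dB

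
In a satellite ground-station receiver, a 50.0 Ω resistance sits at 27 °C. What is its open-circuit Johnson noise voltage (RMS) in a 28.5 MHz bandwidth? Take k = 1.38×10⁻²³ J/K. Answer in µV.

4.86 µV

T = 27 °C + 273.15 = 300.15 K
V_n = √(4kTRB)
4kTRB = 4 × 1.38×10⁻²³ × 300.15 × 5.00×10¹ × 2.85×10⁷ = 2.36×10⁻¹¹ V²
V_n = √(2.36×10⁻¹¹) = 4.86×10⁻⁶ V = 4.86 µV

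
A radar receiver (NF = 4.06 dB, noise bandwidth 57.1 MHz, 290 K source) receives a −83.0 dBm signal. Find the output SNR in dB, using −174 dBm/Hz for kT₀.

Noise floor: N = −174 + 10 log₁₀(B) + NF
10 log₁₀(5.71×10⁷) = 77.57 dB
N = −174 + 77.57 + 4.06 = −92.37 dBm
SNR = P_sig − N = −83.0 − (−92.37) = 9.37 dB → 9.4 dB

9.4 dB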